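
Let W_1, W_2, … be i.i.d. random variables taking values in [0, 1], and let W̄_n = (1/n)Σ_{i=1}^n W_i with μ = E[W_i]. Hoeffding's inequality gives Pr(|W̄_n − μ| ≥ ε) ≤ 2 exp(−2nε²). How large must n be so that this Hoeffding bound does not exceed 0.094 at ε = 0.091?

Require 2·exp(−2nε²) ≤ 0.094, i.e. 2nε² ≥ ln(2/0.094) = 3.057608.
So n ≥ 3.057608 / (2·0.091²) = 184.616.
The smallest integer n is 185.

185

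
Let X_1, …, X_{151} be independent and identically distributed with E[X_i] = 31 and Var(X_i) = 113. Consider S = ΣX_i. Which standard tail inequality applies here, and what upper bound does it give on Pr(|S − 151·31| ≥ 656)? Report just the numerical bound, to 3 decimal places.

With mean and variance of each term known, Chebyshev's inequality bounds the deviation of the sum (or sample mean).
Var(S) = n·Var(X_i) = 151·113 = 17063.
Chebyshev: Pr(|S − 151·31| ≥ 656) ≤ Var(S)/656² = 17063/430336 = 0.0397.

0.040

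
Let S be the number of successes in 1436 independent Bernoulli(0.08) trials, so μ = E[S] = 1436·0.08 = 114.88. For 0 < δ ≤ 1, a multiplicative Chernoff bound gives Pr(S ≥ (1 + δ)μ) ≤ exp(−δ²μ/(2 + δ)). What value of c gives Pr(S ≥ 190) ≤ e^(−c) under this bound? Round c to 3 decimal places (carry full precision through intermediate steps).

18.509

Write 190 = (1 + δ)μ, so δ = 190/114.88 − 1 = 0.6538997…
Then the exponent is δ²μ/(2 + δ) = (190 − μ)² / (μ·(2 + δ)) = 18.508969.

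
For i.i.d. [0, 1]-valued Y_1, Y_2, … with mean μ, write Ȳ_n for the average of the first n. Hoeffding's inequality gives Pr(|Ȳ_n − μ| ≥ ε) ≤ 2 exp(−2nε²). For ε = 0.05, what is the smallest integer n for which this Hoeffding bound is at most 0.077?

652

Require 2·exp(−2nε²) ≤ 0.077, i.e. 2nε² ≥ ln(2/0.077) = 3.257097.
So n ≥ 3.257097 / (2·0.05²) = 651.419.
The smallest integer n is 652.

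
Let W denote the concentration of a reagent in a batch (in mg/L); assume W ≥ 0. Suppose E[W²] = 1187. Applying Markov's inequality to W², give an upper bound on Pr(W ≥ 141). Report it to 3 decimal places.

Since W ≥ 0, the event {W ≥ 141} is the same as {W² ≥ 19881}.
Markov's inequality applied to W² gives Pr(W² ≥ 19881) ≤ E[W²]/19881 = 1187/19881 = 0.0597.

0.060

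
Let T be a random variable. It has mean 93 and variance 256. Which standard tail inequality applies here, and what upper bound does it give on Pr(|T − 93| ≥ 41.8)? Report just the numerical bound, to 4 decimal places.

0.1465

Mean and variance are known, so Chebyshev's inequality applies.
Chebyshev: Pr(|T − μ| ≥ t) ≤ Var(T)/t².
Bound = 256 / 1747.24 = 0.1465.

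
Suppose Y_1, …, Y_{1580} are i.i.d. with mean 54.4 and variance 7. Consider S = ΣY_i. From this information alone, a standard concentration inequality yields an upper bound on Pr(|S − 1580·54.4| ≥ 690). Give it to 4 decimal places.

0.0232

With mean and variance of each term known, Chebyshev's inequality bounds the deviation of the sum (or sample mean).
Var(S) = n·Var(Y_i) = 1580·7 = 11060.
Chebyshev: Pr(|S − 1580·54.4| ≥ 690) ≤ Var(S)/690² = 11060/476100 = 0.0232.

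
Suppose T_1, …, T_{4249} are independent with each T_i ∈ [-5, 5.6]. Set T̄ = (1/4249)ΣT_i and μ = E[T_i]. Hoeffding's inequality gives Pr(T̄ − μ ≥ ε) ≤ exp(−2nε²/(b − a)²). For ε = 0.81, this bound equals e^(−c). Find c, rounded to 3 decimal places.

49.622

c = 2nε²/(b − a)² = 2·4249·0.81² / 10.6² = 49.6221.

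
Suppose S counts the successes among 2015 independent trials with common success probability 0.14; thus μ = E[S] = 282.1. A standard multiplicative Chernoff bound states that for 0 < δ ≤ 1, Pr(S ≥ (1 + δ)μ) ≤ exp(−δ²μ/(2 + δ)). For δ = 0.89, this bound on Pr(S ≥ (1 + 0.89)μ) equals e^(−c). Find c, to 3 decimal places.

c = δ²μ/(2 + δ) = 0.89²·282.1/(2 + 0.89) = 77.3188.

77.319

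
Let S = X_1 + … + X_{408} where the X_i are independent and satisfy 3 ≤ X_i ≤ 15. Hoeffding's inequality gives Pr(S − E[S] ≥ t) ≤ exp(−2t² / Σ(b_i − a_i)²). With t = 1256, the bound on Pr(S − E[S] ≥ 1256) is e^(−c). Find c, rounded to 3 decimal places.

Σ(b_i − a_i)² = 408·(12)² = 58752.
c = 2t²/58752 = 2·1256²/58752 = 53.7015.

53.702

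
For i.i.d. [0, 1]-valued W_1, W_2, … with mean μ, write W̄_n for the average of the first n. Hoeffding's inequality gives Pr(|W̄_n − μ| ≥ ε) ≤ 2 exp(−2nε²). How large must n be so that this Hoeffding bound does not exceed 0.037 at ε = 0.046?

943

Require 2·exp(−2nε²) ≤ 0.037, i.e. 2nε² ≥ ln(2/0.037) = 3.989985.
So n ≥ 3.989985 / (2·0.046²) = 942.813.
The smallest integer n is 943.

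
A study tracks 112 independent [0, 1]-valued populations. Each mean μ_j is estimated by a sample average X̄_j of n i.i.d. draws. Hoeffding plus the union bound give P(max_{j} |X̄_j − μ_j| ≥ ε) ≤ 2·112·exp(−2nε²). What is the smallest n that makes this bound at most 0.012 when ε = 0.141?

248

Need 2·112·exp(−2nε²) ≤ 0.012, i.e. exp(−2nε²) ≤ 0.012/224.
So 2nε² ≥ ln(224/0.012) = 9.834495.
Hence n ≥ 9.834495/(2·0.141²) = 247.334.
The smallest integer n is 248.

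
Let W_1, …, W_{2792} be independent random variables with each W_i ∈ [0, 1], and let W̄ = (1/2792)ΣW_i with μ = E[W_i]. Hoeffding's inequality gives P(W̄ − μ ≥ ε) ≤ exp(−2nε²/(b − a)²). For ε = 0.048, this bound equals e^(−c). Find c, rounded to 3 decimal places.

c = 2nε²/(b − a)² = 2·2792·0.048² / 1² = 12.8655.

12.866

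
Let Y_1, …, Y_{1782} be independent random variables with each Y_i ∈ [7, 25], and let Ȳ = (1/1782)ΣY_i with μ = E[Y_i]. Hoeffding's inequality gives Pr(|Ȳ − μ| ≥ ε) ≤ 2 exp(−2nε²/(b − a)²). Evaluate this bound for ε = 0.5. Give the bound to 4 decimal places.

Exponent: 2nε²/(b − a)² = 2·1782·0.5² / 18² = 2.75000.
Bound = 2·exp(−2.75000) = 0.12786.

0.1279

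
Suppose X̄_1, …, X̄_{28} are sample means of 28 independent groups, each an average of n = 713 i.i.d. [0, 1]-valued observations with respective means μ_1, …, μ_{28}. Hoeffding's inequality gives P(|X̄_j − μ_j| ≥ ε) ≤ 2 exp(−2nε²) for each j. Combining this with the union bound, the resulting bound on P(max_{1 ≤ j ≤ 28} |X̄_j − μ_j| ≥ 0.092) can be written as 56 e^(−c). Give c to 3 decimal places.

12.070

Union bound over the 28 events: P(max_{1 ≤ j ≤ 28} |X̄_j − μ_j| ≥ 0.092) ≤ 28·2·exp(−2nε²) = 56 exp(−2·713·0.092²).
So c = 2·713·0.092² = 12.0697.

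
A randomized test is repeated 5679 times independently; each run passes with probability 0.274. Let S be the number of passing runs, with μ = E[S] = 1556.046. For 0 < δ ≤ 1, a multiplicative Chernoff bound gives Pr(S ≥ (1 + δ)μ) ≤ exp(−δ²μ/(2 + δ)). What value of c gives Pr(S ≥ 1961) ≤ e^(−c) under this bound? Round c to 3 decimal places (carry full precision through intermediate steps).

Write 1961 = (1 + δ)μ, so δ = 1961/1556.046 − 1 = 0.2602455…
Then the exponent is δ²μ/(2 + δ) = (1961 − μ)² / (μ·(2 + δ)) = 46.626556.

46.627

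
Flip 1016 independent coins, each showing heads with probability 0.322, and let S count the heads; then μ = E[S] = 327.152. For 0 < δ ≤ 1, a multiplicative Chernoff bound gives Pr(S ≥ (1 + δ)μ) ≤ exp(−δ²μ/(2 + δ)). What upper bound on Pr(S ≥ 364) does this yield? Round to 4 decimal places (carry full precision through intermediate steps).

Write 364 = (1 + δ)μ, so δ = 364/327.152 − 1 = 0.1126327…
Then the exponent is δ²μ/(2 + δ) = (364 − μ)² / (μ·(2 + δ)) = 1.964510.
Bound = exp(−1.964510) = 0.14022.

0.1402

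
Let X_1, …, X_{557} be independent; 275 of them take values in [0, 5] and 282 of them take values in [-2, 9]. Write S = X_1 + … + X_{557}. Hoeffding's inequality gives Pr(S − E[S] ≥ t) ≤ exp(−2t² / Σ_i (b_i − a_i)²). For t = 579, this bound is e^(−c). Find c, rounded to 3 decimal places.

16.354

Σ(b_i − a_i)² = 275·5² + 282·11² = 40997.
c = 2t² / 40997 = 2·579² / 40997 = 16.3544.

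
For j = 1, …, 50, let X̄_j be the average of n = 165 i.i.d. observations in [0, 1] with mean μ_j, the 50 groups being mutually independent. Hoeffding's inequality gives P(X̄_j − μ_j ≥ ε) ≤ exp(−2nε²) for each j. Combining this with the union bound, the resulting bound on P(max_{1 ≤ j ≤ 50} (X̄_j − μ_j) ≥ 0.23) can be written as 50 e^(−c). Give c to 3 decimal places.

17.457

Union bound over the 50 events: P(max_{1 ≤ j ≤ 50} (X̄_j − μ_j) ≥ 0.23) ≤ 50·exp(−2nε²) = 50 exp(−2·165·0.23²).
So c = 2·165·0.23² = 17.4570.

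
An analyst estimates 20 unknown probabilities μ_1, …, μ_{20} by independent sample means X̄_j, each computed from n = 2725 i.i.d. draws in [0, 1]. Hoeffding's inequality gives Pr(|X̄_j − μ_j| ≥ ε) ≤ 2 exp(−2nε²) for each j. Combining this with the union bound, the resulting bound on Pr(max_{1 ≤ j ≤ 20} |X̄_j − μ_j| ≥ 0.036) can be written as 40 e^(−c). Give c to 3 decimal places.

7.063

Union bound over the 20 events: Pr(max_{1 ≤ j ≤ 20} |X̄_j − μ_j| ≥ 0.036) ≤ 20·2·exp(−2nε²) = 40 exp(−2·2725·0.036²).
So c = 2·2725·0.036² = 7.0632.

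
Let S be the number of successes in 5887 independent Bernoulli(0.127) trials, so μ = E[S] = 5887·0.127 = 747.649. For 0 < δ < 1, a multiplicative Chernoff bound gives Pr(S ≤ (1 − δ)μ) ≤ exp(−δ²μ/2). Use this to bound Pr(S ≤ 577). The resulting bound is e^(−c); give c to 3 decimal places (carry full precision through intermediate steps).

Write 577 = (1 − δ)μ, so δ = 1 − 577/747.649 = 0.2282475…
Then the exponent is δ²μ/2 = (μ − 577)²/(2μ) = 19.475102.

19.475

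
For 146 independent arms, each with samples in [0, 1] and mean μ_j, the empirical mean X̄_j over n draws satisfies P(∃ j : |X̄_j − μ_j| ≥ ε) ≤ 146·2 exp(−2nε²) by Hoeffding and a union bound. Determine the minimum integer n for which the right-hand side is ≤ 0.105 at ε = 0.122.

267

Need 2·146·exp(−2nε²) ≤ 0.105, i.e. exp(−2nε²) ≤ 0.105/292.
So 2nε² ≥ ln(292/0.105) = 7.930549.
Hence n ≥ 7.930549/(2·0.122²) = 266.412.
The smallest integer n is 267.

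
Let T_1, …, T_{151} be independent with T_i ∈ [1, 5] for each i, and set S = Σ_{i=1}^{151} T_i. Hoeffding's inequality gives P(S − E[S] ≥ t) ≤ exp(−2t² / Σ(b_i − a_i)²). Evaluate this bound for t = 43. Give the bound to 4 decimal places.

Σ(b_i − a_i)² = 151·(4)² = 2416.
Exponent = 2·43²/2416 = 1.5306.
Bound = exp(−1.5306) = 0.21640.

0.2164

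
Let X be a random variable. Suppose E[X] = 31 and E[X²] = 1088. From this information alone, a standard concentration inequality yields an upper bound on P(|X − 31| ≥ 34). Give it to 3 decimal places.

0.110

The first two moments determine the variance, so Chebyshev's inequality is the sharpest standard bound available.
Var(X) = E[X²] − (E[X])² = 1088 − 961 = 127.
Chebyshev's inequality: P(|X − μ| ≥ t) ≤ Var(X)/t² = 127/1156 = 0.1099.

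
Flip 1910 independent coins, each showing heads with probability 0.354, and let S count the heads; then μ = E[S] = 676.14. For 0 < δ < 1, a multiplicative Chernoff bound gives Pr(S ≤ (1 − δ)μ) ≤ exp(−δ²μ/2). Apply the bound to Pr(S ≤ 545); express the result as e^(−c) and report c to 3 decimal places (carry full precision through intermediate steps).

12.718

Write 545 = (1 − δ)μ, so δ = 1 − 545/676.14 = 0.1939539…
Then the exponent is δ²μ/2 = (μ − 545)²/(2μ) = 12.717558.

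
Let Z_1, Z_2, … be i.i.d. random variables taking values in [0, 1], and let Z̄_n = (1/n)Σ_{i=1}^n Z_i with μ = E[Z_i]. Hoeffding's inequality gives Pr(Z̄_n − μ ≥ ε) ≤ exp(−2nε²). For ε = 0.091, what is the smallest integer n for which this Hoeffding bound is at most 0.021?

Require exp(−2nε²) ≤ 0.021, i.e. 2nε² ≥ ln(1/0.021) = 3.863233.
So n ≥ 3.863233 / (2·0.091²) = 233.259.
The smallest integer n is 234.

234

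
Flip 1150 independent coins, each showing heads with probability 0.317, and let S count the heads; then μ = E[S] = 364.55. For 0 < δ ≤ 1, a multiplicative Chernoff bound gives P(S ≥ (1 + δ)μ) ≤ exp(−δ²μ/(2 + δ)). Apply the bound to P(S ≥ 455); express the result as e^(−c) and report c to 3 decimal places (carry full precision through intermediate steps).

Write 455 = (1 + δ)μ, so δ = 455/364.55 − 1 = 0.2481141…
Then the exponent is δ²μ/(2 + δ) = (455 − μ)² / (μ·(2 + δ)) = 9.982554.

9.983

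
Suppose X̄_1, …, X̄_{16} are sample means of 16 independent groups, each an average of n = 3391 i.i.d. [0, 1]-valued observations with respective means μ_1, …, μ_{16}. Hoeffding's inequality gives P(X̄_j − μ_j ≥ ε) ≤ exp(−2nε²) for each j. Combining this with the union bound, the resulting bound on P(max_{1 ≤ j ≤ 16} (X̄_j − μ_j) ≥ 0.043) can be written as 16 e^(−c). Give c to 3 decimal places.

12.540

Union bound over the 16 events: P(max_{1 ≤ j ≤ 16} (X̄_j − μ_j) ≥ 0.043) ≤ 16·exp(−2nε²) = 16 exp(−2·3391·0.043²).
So c = 2·3391·0.043² = 12.5399.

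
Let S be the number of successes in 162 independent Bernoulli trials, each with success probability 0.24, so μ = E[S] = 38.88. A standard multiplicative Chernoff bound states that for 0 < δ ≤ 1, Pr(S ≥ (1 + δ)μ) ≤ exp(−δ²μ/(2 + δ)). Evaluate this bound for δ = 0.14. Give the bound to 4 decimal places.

Exponent = δ²μ/(2 + δ) = 0.14²·38.88/2.14 = 0.3561.
Bound = exp(−0.3561) = 0.70040.

0.7004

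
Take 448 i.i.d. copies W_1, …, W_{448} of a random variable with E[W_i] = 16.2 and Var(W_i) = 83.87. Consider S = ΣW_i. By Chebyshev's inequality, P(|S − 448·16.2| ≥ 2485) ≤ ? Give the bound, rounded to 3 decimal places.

0.006

Var(S) = n·Var(W_i) = 448·83.87 = 37573.76.
Chebyshev: P(|S − 448·16.2| ≥ 2485) ≤ Var(S)/2485² = 37573.76/6175225 = 0.0061.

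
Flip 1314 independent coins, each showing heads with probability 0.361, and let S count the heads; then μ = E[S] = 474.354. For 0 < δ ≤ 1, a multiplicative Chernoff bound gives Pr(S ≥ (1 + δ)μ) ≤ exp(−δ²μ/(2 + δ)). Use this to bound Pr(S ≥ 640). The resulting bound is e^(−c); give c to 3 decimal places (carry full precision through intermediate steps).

Write 640 = (1 + δ)μ, so δ = 640/474.354 − 1 = 0.3492033…
Then the exponent is δ²μ/(2 + δ) = (640 − μ)² / (μ·(2 + δ)) = 24.622873.

24.623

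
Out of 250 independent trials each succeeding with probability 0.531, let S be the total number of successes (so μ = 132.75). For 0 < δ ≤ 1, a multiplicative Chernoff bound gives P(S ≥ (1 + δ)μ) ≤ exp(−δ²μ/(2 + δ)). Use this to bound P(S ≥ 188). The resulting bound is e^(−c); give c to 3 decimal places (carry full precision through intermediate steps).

9.517

Write 188 = (1 + δ)μ, so δ = 188/132.75 − 1 = 0.4161959…
Then the exponent is δ²μ/(2 + δ) = (188 − μ)² / (μ·(2 + δ)) = 9.516952.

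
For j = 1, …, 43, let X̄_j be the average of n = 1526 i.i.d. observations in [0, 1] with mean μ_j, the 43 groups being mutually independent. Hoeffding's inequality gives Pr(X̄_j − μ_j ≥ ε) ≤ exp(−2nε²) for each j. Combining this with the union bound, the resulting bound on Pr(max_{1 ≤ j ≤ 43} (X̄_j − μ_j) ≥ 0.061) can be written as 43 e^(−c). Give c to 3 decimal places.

Union bound over the 43 events: Pr(max_{1 ≤ j ≤ 43} (X̄_j − μ_j) ≥ 0.061) ≤ 43·exp(−2nε²) = 43 exp(−2·1526·0.061²).
So c = 2·1526·0.061² = 11.3565.

11.356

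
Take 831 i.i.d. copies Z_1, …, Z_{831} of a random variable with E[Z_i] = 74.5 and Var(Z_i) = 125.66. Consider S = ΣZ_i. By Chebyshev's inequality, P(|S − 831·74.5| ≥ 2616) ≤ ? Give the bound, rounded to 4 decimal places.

Var(S) = n·Var(Z_i) = 831·125.66 = 104423.46.
Chebyshev: P(|S − 831·74.5| ≥ 2616) ≤ Var(S)/2616² = 104423.46/6843456 = 0.0153.

0.0153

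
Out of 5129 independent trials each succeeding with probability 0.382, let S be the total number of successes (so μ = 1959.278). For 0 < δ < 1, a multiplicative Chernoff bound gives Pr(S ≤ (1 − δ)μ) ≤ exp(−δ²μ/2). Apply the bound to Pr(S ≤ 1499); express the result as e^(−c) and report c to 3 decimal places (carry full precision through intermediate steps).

Write 1499 = (1 − δ)μ, so δ = 1 − 1499/1959.278 = 0.2349223…
Then the exponent is δ²μ/2 = (μ − 1499)²/(2μ) = 54.064772.

54.065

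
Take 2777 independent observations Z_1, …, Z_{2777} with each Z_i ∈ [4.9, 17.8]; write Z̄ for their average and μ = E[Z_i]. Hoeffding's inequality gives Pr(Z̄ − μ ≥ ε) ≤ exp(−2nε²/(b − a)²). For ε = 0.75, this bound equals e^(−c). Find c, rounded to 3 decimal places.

c = 2nε²/(b − a)² = 2·2777·0.75² / 12.9² = 18.7737.

18.774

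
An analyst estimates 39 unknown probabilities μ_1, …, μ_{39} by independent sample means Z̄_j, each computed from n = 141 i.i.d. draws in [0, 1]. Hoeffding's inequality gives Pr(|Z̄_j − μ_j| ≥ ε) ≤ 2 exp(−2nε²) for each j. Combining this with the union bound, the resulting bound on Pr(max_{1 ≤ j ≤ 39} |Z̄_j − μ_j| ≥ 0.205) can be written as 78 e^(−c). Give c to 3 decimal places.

Union bound over the 39 events: Pr(max_{1 ≤ j ≤ 39} |Z̄_j − μ_j| ≥ 0.205) ≤ 39·2·exp(−2nε²) = 78 exp(−2·141·0.205²).
So c = 2·141·0.205² = 11.8511.

11.851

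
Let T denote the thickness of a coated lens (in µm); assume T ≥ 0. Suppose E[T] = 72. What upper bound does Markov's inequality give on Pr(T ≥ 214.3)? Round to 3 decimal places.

Markov's inequality: for a non-negative random variable, Pr(T ≥ a) ≤ E[T]/a.
Here E[T] = 72 and a = 214.3, so the bound is 72/214.3 = 0.3360.

0.336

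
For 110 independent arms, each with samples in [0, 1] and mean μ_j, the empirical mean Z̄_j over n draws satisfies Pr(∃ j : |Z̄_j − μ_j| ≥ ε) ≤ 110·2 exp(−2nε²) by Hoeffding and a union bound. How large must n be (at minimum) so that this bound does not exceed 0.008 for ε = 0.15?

228

Need 2·110·exp(−2nε²) ≤ 0.008, i.e. exp(−2nε²) ≤ 0.008/220.
So 2nε² ≥ ln(220/0.008) = 10.221941.
Hence n ≥ 10.221941/(2·0.15²) = 227.154.
The smallest integer n is 228.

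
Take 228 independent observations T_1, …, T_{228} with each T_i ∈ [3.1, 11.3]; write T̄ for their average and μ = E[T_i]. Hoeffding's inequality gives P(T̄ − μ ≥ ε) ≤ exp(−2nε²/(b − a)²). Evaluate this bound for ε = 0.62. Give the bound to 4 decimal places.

Exponent: 2nε²/(b − a)² = 2·228·0.62² / 8.2² = 2.60688.
Bound = exp(−2.60688) = 0.07376.

0.0738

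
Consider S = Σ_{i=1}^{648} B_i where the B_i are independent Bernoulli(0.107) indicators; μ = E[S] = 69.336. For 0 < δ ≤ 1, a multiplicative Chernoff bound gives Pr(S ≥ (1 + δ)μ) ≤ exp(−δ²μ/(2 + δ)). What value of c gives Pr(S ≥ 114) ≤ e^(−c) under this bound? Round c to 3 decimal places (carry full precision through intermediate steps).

Write 114 = (1 + δ)μ, so δ = 114/69.336 − 1 = 0.6441675…
Then the exponent is δ²μ/(2 + δ) = (114 − μ)² / (μ·(2 + δ)) = 10.880967.

10.881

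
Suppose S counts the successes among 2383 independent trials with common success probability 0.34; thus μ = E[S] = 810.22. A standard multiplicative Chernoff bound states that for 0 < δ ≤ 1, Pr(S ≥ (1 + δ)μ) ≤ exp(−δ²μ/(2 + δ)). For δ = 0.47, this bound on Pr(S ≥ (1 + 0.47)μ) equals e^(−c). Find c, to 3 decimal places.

72.461

c = δ²μ/(2 + δ) = 0.47²·810.22/(2 + 0.47) = 72.4606.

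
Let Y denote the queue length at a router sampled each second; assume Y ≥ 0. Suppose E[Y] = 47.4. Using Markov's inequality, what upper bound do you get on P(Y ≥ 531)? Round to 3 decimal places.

Markov's inequality: for a non-negative random variable, P(Y ≥ a) ≤ E[Y]/a.
Here E[Y] = 47.4 and a = 531, so the bound is 47.4/531 = 0.0893.

0.089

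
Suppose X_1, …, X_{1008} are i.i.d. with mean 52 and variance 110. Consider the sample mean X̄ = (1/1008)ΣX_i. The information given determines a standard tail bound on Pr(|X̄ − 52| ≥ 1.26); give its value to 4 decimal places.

With mean and variance of each term known, Chebyshev's inequality bounds the deviation of the sum (or sample mean).
Var(X̄) = Var(X_i)/n = 110/1008 = 0.10913.
Chebyshev: Pr(|X̄ − 52| ≥ 1.26) ≤ Var(X̄)/(1.26)² = 110/(1008·1.26²) = 0.0687.

0.0687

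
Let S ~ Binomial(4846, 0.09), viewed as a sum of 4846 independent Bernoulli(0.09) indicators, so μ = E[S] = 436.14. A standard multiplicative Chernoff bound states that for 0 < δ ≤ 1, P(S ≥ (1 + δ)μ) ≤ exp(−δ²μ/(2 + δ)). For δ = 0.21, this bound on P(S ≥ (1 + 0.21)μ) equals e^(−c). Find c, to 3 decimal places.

8.703

c = δ²μ/(2 + δ) = 0.21²·436.14/(2 + 0.21) = 8.7031.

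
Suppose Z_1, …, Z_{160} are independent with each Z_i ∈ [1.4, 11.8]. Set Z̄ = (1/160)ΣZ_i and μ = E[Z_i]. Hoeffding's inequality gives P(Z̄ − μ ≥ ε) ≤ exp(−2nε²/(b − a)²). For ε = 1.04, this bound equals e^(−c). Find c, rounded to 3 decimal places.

c = 2nε²/(b − a)² = 2·160·1.04² / 10.4² = 3.2000.

3.200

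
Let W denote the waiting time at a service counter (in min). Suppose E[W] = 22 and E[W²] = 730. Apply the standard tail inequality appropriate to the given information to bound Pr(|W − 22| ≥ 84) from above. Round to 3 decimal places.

The first two moments determine the variance, so Chebyshev's inequality is the sharpest standard bound available.
Var(W) = E[W²] − (E[W])² = 730 − 484 = 246.
Chebyshev's inequality: Pr(|W − μ| ≥ t) ≤ Var(W)/t² = 246/7056 = 0.0349.

0.035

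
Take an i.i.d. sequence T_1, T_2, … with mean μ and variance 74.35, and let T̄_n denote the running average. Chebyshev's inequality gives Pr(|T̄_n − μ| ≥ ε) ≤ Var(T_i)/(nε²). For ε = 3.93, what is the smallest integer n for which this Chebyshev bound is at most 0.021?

Require 74.35/(n·3.93²) ≤ 0.021, i.e. n ≥ 74.35/(0.021·3.93²) = 229.233.
The smallest integer n is 230.

230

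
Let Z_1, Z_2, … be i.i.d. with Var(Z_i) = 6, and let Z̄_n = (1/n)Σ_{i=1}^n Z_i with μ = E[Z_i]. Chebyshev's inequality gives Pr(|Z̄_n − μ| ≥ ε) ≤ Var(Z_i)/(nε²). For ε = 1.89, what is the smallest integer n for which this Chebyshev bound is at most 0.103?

Require 6/(n·1.89²) ≤ 0.103, i.e. n ≥ 6/(0.103·1.89²) = 16.308.
The smallest integer n is 17.

17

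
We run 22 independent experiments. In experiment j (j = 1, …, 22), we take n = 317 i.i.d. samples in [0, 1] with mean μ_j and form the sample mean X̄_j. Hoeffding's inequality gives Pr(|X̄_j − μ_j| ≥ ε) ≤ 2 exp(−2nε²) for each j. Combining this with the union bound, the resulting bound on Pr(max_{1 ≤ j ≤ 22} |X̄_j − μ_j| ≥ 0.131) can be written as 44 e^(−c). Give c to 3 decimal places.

10.880

Union bound over the 22 events: Pr(max_{1 ≤ j ≤ 22} |X̄_j − μ_j| ≥ 0.131) ≤ 22·2·exp(−2nε²) = 44 exp(−2·317·0.131²).
So c = 2·317·0.131² = 10.8801.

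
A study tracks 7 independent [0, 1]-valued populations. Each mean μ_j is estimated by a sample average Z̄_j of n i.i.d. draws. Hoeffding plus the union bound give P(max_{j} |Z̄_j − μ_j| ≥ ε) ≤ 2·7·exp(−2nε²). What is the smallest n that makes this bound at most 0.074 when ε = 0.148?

Need 2·7·exp(−2nε²) ≤ 0.074, i.e. exp(−2nε²) ≤ 0.074/14.
So 2nε² ≥ ln(14/0.074) = 5.242748.
Hence n ≥ 5.242748/(2·0.148²) = 119.676.
The smallest integer n is 120.

120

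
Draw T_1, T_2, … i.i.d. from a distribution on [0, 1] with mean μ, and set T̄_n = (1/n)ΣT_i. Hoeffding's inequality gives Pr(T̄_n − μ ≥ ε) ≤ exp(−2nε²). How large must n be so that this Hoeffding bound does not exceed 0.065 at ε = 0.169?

Require exp(−2nε²) ≤ 0.065, i.e. 2nε² ≥ ln(1/0.065) = 2.733368.
So n ≥ 2.733368 / (2·0.169²) = 47.851.
The smallest integer n is 48.

48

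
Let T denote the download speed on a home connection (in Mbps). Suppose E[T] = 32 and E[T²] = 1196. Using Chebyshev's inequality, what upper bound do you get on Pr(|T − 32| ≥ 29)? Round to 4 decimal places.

0.2045

Var(T) = E[T²] − (E[T])² = 1196 − 1024 = 172.
Chebyshev's inequality: Pr(|T − μ| ≥ t) ≤ Var(T)/t² = 172/841 = 0.2045.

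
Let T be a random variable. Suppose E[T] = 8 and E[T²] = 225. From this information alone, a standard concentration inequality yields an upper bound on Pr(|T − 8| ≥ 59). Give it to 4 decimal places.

0.0463

The first two moments determine the variance, so Chebyshev's inequality is the sharpest standard bound available.
Var(T) = E[T²] − (E[T])² = 225 − 64 = 161.
Chebyshev's inequality: Pr(|T − μ| ≥ t) ≤ Var(T)/t² = 161/3481 = 0.0463.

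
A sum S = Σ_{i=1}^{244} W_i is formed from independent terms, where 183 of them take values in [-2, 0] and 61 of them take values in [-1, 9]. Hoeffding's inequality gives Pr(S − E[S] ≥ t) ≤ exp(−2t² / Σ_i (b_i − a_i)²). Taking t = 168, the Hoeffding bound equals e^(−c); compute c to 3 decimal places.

Σ(b_i − a_i)² = 183·2² + 61·10² = 6832.
c = 2t² / 6832 = 2·168² / 6832 = 8.2623.

8.262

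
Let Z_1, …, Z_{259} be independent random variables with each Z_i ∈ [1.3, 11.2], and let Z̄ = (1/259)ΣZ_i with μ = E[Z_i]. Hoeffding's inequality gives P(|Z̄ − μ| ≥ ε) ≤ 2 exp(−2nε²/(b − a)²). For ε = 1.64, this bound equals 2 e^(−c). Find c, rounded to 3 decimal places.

14.215

c = 2nε²/(b − a)² = 2·259·1.64² / 9.9² = 14.2150.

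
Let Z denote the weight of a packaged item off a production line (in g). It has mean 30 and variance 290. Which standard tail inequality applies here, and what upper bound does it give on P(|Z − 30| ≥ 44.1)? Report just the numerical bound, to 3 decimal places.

0.149

Mean and variance are known, so Chebyshev's inequality applies.
Chebyshev: P(|Z − μ| ≥ t) ≤ Var(Z)/t².
Bound = 290 / 1944.81 = 0.1491.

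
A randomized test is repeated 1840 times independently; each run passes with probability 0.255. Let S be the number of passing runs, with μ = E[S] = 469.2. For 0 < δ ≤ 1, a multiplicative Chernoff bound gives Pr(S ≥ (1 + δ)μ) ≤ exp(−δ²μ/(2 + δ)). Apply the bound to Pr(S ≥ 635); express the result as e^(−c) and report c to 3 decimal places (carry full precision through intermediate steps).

Write 635 = (1 + δ)μ, so δ = 635/469.2 − 1 = 0.3533674…
Then the exponent is δ²μ/(2 + δ) = (635 − μ)² / (μ·(2 + δ)) = 24.895526.

24.896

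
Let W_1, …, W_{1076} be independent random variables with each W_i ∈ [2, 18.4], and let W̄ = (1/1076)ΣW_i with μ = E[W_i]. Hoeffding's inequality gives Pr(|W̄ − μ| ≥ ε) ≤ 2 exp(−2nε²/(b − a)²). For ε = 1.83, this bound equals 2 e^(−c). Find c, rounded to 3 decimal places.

26.795

c = 2nε²/(b − a)² = 2·1076·1.83² / 16.4² = 26.7952.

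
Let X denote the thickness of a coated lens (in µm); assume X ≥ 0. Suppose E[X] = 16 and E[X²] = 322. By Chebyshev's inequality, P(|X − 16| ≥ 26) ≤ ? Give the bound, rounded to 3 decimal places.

Var(X) = E[X²] − (E[X])² = 322 − 256 = 66.
Chebyshev's inequality: P(|X − μ| ≥ t) ≤ Var(X)/t² = 66/676 = 0.0976.

0.098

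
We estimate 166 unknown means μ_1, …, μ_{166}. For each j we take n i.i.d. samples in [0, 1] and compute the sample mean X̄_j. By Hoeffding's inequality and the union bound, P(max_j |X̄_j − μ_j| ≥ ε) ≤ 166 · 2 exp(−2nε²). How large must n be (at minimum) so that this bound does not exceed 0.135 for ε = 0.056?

Need 2·166·exp(−2nε²) ≤ 0.135, i.e. exp(−2nε²) ≤ 0.135/332.
So 2nε² ≥ ln(332/0.135) = 7.807615.
Hence n ≥ 7.807615/(2·0.056²) = 1244.837.
The smallest integer n is 1245.

1245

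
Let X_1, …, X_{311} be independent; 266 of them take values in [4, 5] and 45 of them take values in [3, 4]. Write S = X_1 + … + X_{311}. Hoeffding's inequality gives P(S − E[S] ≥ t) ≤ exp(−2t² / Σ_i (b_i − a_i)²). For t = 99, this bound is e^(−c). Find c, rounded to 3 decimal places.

Σ(b_i − a_i)² = 266·1² + 45·1² = 311.
c = 2t² / 311 = 2·99² / 311 = 63.0289.

63.029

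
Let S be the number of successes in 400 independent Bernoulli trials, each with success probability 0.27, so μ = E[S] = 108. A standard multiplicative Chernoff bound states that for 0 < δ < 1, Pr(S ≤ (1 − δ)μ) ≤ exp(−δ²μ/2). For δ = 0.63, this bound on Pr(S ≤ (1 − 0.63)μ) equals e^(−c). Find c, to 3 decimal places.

c = δ²μ/2 = 0.63²·108/2 = 21.4326.

21.433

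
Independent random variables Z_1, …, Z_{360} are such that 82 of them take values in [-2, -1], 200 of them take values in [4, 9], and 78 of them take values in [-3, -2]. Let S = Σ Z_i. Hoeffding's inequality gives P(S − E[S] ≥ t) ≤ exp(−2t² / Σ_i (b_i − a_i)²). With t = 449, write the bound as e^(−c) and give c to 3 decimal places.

78.140

Σ(b_i − a_i)² = 82·1² + 200·5² + 78·1² = 5160.
c = 2t² / 5160 = 2·449² / 5160 = 78.1399.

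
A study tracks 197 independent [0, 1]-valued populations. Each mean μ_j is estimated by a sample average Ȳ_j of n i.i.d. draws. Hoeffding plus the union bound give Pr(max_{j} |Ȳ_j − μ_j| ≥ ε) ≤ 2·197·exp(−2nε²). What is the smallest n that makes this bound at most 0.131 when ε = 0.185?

118

Need 2·197·exp(−2nε²) ≤ 0.131, i.e. exp(−2nε²) ≤ 0.131/394.
So 2nε² ≥ ln(394/0.131) = 8.008909.
Hence n ≥ 8.008909/(2·0.185²) = 117.004.
The smallest integer n is 118.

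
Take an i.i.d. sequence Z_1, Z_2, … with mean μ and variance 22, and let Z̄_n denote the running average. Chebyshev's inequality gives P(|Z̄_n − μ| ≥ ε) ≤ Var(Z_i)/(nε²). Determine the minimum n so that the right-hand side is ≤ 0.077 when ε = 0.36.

2205

Require 22/(n·0.36²) ≤ 0.077, i.e. n ≥ 22/(0.077·0.36²) = 2204.586.
The smallest integer n is 2205.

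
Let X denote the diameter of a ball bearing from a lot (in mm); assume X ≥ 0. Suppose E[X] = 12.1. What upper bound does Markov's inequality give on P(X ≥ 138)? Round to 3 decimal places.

0.088

Markov's inequality: for a non-negative random variable, P(X ≥ a) ≤ E[X]/a.
Here E[X] = 12.1 and a = 138, so the bound is 12.1/138 = 0.0877.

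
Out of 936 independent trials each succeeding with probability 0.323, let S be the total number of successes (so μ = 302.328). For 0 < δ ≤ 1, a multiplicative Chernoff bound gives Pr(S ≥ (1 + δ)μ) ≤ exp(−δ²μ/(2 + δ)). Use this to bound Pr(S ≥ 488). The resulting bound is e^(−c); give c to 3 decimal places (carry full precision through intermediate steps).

Write 488 = (1 + δ)μ, so δ = 488/302.328 − 1 = 0.6141409…
Then the exponent is δ²μ/(2 + δ) = (488 − μ)² / (μ·(2 + δ)) = 43.619980.

43.620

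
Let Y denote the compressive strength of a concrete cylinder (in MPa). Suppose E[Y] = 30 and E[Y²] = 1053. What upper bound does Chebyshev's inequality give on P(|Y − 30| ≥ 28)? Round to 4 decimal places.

Var(Y) = E[Y²] − (E[Y])² = 1053 − 900 = 153.
Chebyshev's inequality: P(|Y − μ| ≥ t) ≤ Var(Y)/t² = 153/784 = 0.1952.

0.1952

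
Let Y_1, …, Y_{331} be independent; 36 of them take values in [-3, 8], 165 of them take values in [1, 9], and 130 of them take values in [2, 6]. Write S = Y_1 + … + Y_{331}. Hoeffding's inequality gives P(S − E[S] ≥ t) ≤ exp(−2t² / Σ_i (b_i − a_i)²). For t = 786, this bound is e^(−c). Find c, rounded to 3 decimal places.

Σ(b_i − a_i)² = 36·11² + 165·8² + 130·4² = 16996.
c = 2t² / 16996 = 2·786² / 16996 = 72.6990.

72.699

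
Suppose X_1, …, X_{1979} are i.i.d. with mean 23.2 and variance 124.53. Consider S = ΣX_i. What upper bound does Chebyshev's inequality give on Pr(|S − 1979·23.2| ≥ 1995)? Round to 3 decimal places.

0.062

Var(S) = n·Var(X_i) = 1979·124.53 = 246444.87.
Chebyshev: Pr(|S − 1979·23.2| ≥ 1995) ≤ Var(S)/1995² = 246444.87/3980025 = 0.0619.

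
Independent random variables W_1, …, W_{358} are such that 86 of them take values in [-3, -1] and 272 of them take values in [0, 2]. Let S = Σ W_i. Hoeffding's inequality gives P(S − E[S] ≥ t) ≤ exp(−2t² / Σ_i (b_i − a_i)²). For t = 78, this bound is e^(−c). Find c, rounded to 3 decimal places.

Σ(b_i − a_i)² = 86·2² + 272·2² = 1432.
c = 2t² / 1432 = 2·78² / 1432 = 8.4972.

8.497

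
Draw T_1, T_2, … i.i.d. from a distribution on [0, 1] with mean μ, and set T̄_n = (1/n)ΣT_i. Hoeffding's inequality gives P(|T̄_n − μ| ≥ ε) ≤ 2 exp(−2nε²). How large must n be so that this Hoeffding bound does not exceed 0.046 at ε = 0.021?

4277

Require 2·exp(−2nε²) ≤ 0.046, i.e. 2nε² ≥ ln(2/0.046) = 3.772261.
So n ≥ 3.772261 / (2·0.021²) = 4276.940.
The smallest integer n is 4277.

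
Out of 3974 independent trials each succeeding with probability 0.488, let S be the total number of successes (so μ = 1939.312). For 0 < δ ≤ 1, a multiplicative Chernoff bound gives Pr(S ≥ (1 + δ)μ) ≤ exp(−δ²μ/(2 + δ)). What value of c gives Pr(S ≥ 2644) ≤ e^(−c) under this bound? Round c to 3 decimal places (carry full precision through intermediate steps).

Write 2644 = (1 + δ)μ, so δ = 2644/1939.312 − 1 = 0.3633701…
Then the exponent is δ²μ/(2 + δ) = (2644 − μ)² / (μ·(2 + δ)) = 108.346361.

108.346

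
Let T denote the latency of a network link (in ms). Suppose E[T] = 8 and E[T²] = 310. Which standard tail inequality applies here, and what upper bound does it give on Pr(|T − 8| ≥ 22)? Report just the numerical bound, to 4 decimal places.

The first two moments determine the variance, so Chebyshev's inequality is the sharpest standard bound available.
Var(T) = E[T²] − (E[T])² = 310 − 64 = 246.
Chebyshev's inequality: Pr(|T − μ| ≥ t) ≤ Var(T)/t² = 246/484 = 0.5083.

0.5083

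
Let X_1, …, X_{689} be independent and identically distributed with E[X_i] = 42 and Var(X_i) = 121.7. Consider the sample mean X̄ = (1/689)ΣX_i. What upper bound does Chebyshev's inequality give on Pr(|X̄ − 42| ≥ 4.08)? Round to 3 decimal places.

0.011

Var(X̄) = Var(X_i)/n = 121.7/689 = 0.17663.
Chebyshev: Pr(|X̄ − 42| ≥ 4.08) ≤ Var(X̄)/(4.08)² = 121.7/(689·4.08²) = 0.0106.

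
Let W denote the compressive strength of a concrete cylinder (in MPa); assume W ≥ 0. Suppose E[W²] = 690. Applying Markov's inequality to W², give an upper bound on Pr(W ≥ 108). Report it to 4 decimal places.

0.0592

Since W ≥ 0, the event {W ≥ 108} is the same as {W² ≥ 11664}.
Markov's inequality applied to W² gives Pr(W² ≥ 11664) ≤ E[W²]/11664 = 690/11664 = 0.0592.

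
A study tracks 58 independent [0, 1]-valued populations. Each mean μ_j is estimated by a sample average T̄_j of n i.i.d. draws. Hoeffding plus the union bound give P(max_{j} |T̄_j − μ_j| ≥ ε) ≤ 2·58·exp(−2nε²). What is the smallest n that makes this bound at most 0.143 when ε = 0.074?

Need 2·58·exp(−2nε²) ≤ 0.143, i.e. exp(−2nε²) ≤ 0.143/116.
So 2nε² ≥ ln(116/0.143) = 6.698501.
Hence n ≥ 6.698501/(2·0.074²) = 611.624.
The smallest integer n is 612.

612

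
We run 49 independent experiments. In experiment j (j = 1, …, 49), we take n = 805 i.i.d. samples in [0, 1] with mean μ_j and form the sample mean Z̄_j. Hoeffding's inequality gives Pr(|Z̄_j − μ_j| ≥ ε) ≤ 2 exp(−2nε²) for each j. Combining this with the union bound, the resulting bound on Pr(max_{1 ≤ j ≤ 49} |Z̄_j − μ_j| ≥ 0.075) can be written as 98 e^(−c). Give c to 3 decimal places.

9.056

Union bound over the 49 events: Pr(max_{1 ≤ j ≤ 49} |Z̄_j − μ_j| ≥ 0.075) ≤ 49·2·exp(−2nε²) = 98 exp(−2·805·0.075²).
So c = 2·805·0.075² = 9.0563.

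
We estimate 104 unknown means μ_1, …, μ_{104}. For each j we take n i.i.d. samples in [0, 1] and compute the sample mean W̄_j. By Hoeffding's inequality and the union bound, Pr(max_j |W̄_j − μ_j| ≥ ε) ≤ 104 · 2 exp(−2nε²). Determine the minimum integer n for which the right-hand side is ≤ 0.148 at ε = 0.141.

Need 2·104·exp(−2nε²) ≤ 0.148, i.e. exp(−2nε²) ≤ 0.148/208.
So 2nε² ≥ ln(208/0.148) = 7.248081.
Hence n ≥ 7.248081/(2·0.141²) = 182.287.
The smallest integer n is 183.

183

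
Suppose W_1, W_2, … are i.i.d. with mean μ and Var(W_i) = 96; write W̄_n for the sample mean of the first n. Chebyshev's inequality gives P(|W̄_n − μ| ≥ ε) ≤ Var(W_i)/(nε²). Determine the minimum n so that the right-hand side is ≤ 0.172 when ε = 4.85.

24

Require 96/(n·4.85²) ≤ 0.172, i.e. n ≥ 96/(0.172·4.85²) = 23.728.
The smallest integer n is 24.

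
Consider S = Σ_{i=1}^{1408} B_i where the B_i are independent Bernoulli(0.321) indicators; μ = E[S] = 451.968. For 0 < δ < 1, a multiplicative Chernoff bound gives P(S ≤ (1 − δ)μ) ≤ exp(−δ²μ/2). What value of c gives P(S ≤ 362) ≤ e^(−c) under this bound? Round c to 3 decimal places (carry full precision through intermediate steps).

Write 362 = (1 − δ)μ, so δ = 1 − 362/451.968 = 0.1990583…
Then the exponent is δ²μ/2 = (μ − 362)²/(2μ) = 8.954440.

8.954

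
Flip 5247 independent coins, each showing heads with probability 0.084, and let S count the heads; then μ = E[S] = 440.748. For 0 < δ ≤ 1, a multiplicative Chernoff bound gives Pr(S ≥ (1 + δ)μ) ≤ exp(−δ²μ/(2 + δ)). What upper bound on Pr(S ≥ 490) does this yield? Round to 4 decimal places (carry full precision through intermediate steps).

0.0738

Write 490 = (1 + δ)μ, so δ = 490/440.748 − 1 = 0.1117464…
Then the exponent is δ²μ/(2 + δ) = (490 − μ)² / (μ·(2 + δ)) = 2.606247.
Bound = exp(−2.606247) = 0.07381.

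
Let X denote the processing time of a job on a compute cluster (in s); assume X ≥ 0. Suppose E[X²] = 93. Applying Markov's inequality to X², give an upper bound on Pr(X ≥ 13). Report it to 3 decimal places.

0.550

Since X ≥ 0, the event {X ≥ 13} is the same as {X² ≥ 169}.
Markov's inequality applied to X² gives Pr(X² ≥ 169) ≤ E[X²]/169 = 93/169 = 0.5503.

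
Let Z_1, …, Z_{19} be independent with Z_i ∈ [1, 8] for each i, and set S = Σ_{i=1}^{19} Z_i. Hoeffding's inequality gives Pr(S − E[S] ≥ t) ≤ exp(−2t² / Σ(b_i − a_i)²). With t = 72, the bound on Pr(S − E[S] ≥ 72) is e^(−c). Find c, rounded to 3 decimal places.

11.136

Σ(b_i − a_i)² = 19·(7)² = 931.
c = 2t²/931 = 2·72²/931 = 11.1364.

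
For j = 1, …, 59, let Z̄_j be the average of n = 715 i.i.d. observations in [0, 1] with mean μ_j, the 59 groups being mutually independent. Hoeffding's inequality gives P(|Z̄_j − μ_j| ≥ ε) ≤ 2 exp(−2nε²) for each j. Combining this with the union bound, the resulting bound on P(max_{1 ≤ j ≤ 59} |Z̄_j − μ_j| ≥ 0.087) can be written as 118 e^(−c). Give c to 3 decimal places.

Union bound over the 59 events: P(max_{1 ≤ j ≤ 59} |Z̄_j − μ_j| ≥ 0.087) ≤ 59·2·exp(−2nε²) = 118 exp(−2·715·0.087²).
So c = 2·715·0.087² = 10.8237.

10.824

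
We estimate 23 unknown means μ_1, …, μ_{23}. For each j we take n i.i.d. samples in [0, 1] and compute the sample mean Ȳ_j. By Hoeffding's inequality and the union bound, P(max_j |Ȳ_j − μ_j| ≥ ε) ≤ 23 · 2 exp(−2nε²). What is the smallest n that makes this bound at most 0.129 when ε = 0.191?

Need 2·23·exp(−2nε²) ≤ 0.129, i.e. exp(−2nε²) ≤ 0.129/46.
So 2nε² ≥ ln(46/0.129) = 5.876584.
Hence n ≥ 5.876584/(2·0.191²) = 80.543.
The smallest integer n is 81.

81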